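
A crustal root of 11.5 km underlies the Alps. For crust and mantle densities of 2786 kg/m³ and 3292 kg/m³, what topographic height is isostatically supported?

2.09 km

By Archimedes' principle applied to the lithosphere: ρ_c h = (ρ_m − ρ_c) r.
h = r (ρ_m − ρ_c) / ρ_c = 11.5 km × (3292 − 2786) / 2786 = 2.09 km.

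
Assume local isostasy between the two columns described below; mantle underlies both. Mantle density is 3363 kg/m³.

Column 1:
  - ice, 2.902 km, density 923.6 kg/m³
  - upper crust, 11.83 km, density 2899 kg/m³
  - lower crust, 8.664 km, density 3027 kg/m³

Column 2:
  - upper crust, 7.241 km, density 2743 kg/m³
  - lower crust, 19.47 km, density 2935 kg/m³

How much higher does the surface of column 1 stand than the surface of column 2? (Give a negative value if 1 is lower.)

For any compensation level in the mantle, the mantle terms cancel and isostasy reduces to e = (Σt_1 − Σt_2) − (Σ(ρt)_1 − Σ(ρt)_2) / ρ_m.
Σt_1 = 23.396 km; Σt_2 = 26.711 km; Σ(ρt)_1 = 63201.3852; Σ(ρt)_2 = 77006.513 (in km·kg/m³).
e = (23.396 − 26.711) − (63201.3852 − 77006.513) / 3363 = 0.79 km.

0.79 km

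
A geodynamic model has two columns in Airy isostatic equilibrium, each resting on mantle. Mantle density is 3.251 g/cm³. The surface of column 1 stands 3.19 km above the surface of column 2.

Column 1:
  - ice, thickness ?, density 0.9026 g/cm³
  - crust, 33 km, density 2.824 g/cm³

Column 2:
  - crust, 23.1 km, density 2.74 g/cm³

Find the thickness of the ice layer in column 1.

Take the compensation level at the base of the deeper column (depth z_c below the surface of column 1) and equate Σ ρ_i t_i down to z_c; mantle fills any gap and the z_c terms cancel.
Column 1: x×0.9026 + 33×2.824 + (z_c − 33 − x)×3.251
Column 2: 3.19×0 + 23.1×2.74 + (z_c − 3.19 − 23.1)×3.251
The z_c×3.251 term appears on both sides and cancels. Collect the known terms of each column as K = Σ(ρt)_known − 3.251 × (depth of known layers): K_1 = 93.192 − 3.251×33 = −14.091; K_2 = 63.294 − 3.251×(3.19 + 23.1) = −22.17479.
Balance: K_1 − x×(3.251 − 0.9026) = K_2, so x = (K_1 − K_2)/(3.251 − 0.9026) = 8.08379/2.3484 = 3.44 km.

3.44 km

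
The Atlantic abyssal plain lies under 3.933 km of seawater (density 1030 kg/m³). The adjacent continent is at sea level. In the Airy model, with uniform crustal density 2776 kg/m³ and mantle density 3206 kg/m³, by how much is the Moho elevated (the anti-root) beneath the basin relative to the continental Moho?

16 km

In Airy isostatic equilibrium: replacing crust with seawater at the top is compensated by replacing crust with mantle at the base: d (ρ_c − ρ_w) = a (ρ_m − ρ_c).
a = d (ρ_c − ρ_w)/(ρ_m − ρ_c) = 3.933 km × 1746/430 = 16 km.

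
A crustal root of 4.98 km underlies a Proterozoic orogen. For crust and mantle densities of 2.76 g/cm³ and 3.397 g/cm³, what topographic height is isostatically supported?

By Archimedes' principle applied to the lithosphere: ρ_c h = (ρ_m − ρ_c) r.
h = r (ρ_m − ρ_c) / ρ_c = 4.98 km × (3.397 − 2.76) / 2.76 = 1.15 km.

1.15 km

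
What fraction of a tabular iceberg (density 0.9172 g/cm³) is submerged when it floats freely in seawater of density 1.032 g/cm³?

Submerged fraction = ρ_obj/ρ_fluid = 0.9172/1.032 = 0.889.

0.889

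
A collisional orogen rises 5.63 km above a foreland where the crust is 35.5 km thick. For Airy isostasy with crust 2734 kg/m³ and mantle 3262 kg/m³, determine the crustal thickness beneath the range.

Root depth r = h ρ_c / (ρ_m − ρ_c) = 5.63 km × 2734 / 528 = 29.15 km.
Total thickness = T + h + r = 35.5 km + 5.63 km + 29.15 km = 70.3 km.

70.3 km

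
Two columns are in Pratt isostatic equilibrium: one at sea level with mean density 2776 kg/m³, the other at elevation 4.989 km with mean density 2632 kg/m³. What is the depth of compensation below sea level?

91.2 km

ρ_ref D = ρ (D + h) → D (ρ_ref − ρ) = ρ h.
D = ρ h/(ρ_ref − ρ) = 2632 × 4.989 km/(2776 − 2632) = 91.2 km.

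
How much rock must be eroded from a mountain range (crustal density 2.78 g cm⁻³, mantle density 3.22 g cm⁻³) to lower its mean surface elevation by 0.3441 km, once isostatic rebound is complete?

Net drop Δ = e − u = e − e ρ_c/ρ_m = e (ρ_m − ρ_c)/ρ_m.
e = Δ ρ_m/(ρ_m − ρ_c) = 0.3441 km × 3.22/0.44 = 2.52 km.

2.52 km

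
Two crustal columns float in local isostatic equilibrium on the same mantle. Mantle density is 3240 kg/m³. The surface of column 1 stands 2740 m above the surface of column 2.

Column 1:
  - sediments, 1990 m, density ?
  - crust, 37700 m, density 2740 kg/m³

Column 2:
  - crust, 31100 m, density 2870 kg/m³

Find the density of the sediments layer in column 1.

Take the compensation level at the base of the deeper column (depth z_c below the surface of column 1) and equate Σ ρ_i t_i down to z_c; mantle fills any gap and the z_c terms cancel.
Column 1: 1990×ρ + 37700×2740 + (z_c − 39690)×3240
Column 2: 2740×0 + 31100×2870 + (z_c − 2740 − 31100)×3240
The z_c×3240 term appears on both sides and cancels. Collect the known terms of each column as K = Σ(ρt)_known − 3240 × (depth of known layers): K_1 = 103298000 − 3240×39690 = −25297600; K_2 = 89257000 − 3240×(2740 + 31100) = −20384600.
Balance: K_1 + 1990×ρ = K_2, so ρ = (K_2 − K_1)/1990 = 4913000/1990 = 2470 kg/m³.

2470 kg/m³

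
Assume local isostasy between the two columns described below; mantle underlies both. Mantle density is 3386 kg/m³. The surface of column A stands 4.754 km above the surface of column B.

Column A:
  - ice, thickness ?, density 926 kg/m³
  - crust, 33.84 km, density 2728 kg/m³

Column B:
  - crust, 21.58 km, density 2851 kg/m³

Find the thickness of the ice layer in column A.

Take the compensation level at the base of the deeper column (depth z_c below the surface of column A) and equate Σ ρ_i t_i down to z_c; mantle fills any gap and the z_c terms cancel.
Column A: x×926 + 33.84×2728 + (z_c − 33.84 − x)×3386
Column B: 4.754×0 + 21.58×2851 + (z_c − 4.754 − 21.58)×3386
The z_c×3386 term appears on both sides and cancels. Collect the known terms of each column as K = Σ(ρt)_known − 3386 × (depth of known layers): K_A = 92315.52 − 3386×33.84 = −22266.72; K_B = 61524.58 − 3386×(4.754 + 21.58) = −27642.344.
Balance: K_A − x×(3386 − 926) = K_B, so x = (K_A − K_B)/(3386 − 926) = 5375.62/2460 = 2.19 km.

2.19 km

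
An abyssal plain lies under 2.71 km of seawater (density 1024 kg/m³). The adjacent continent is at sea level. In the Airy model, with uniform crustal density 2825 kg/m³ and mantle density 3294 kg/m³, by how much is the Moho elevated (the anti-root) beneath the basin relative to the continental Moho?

In Airy isostatic equilibrium: replacing crust with seawater at the top is compensated by replacing crust with mantle at the base: d (ρ_c − ρ_w) = a (ρ_m − ρ_c).
a = d (ρ_c − ρ_w)/(ρ_m − ρ_c) = 2.71 km × 1801/469 = 10.4 km.

10.4 km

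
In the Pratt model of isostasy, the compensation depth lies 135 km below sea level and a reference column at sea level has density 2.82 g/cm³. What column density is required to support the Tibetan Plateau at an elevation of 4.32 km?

2.73 g/cm³

Pratt balance: ρ_ref D = ρ (D + h).
ρ = ρ_ref D/(D + h) = 2.82 × 135 km/(135 km + 4.32 km) = 2.73 g/cm³.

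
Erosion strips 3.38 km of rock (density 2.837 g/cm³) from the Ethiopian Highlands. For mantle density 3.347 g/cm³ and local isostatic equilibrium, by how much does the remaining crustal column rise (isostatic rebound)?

Unloading: uplift u = e ρ_c/ρ_m = 3.38 km × 2.837/3.347 = 2.86 km.

2.86 km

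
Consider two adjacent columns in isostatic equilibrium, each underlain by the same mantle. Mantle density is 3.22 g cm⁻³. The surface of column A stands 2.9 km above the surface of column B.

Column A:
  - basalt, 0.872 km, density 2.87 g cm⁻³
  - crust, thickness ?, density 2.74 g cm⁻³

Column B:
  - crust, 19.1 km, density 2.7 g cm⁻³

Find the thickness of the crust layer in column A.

39.5 km

Take the compensation level at the base of the deeper column (depth z_c below the surface of column A) and equate Σ ρ_i t_i down to z_c; mantle fills any gap and the z_c terms cancel.
Column A: 0.872×2.87 + x×2.74 + (z_c − 0.872 − x)×3.22
Column B: 2.9×0 + 19.1×2.7 + (z_c − 2.9 − 19.1)×3.22
The z_c×3.22 term appears on both sides and cancels. Collect the known terms of each column as K = Σ(ρt)_known − 3.22 × (depth of known layers): K_A = 2.50264 − 3.22×0.872 = −0.3052; K_B = 51.57 − 3.22×(2.9 + 19.1) = −19.27.
Balance: K_A − x×(3.22 − 2.74) = K_B, so x = (K_A − K_B)/(3.22 − 2.74) = 18.9648/0.48 = 39.5 km.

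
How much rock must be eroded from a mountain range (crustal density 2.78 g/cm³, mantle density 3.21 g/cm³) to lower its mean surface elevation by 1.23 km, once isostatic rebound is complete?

Net drop Δ = e − u = e − e ρ_c/ρ_m = e (ρ_m − ρ_c)/ρ_m.
e = Δ ρ_m/(ρ_m − ρ_c) = 1.23 km × 3.21/0.43 = 9.18 km.

9.18 km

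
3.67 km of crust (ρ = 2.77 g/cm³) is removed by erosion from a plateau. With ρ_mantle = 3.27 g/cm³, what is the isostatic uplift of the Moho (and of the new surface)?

Unloading: uplift u = e ρ_c/ρ_m = 3.67 km × 2.77/3.27 = 3.11 km.

3.11 km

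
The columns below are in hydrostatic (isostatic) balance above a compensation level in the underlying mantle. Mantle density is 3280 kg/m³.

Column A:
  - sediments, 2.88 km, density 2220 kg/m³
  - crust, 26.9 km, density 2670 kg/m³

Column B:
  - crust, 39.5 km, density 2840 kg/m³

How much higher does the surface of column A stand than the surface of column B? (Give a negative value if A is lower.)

0.635 km

For any compensation level in the mantle, the mantle terms cancel and isostasy reduces to e = (Σt_A − Σt_B) − (Σ(ρt)_A − Σ(ρt)_B) / ρ_m.
Σt_A = 29.78 km; Σt_B = 39.5 km; Σ(ρt)_A = 78216.6; Σ(ρt)_B = 112180 (in km·kg/m³).
e = (29.78 − 39.5) − (78216.6 − 112180) / 3280 = 0.635 km.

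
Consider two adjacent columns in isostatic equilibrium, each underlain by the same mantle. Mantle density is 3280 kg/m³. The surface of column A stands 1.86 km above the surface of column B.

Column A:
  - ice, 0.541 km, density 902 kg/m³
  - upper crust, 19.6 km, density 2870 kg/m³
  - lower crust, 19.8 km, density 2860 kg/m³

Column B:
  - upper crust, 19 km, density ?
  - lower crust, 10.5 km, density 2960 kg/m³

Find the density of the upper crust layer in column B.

Take the compensation level at the base of the deeper column (depth z_c below the surface of column A) and equate Σ ρ_i t_i down to z_c; mantle fills any gap and the z_c terms cancel.
Column A: 0.541×902 + 19.6×2870 + 19.8×2860 + (z_c − 39.941)×3280
Column B: 1.86×0 + 19×ρ + 10.5×2960 + (z_c − 1.86 − 29.5)×3280
The z_c×3280 term appears on both sides and cancels. Collect the known terms of each column as K = Σ(ρt)_known − 3280 × (depth of known layers): K_A = 113367.982 − 3280×39.941 = −17638.498; K_B = 31080 − 3280×(1.86 + 29.5) = −71780.8.
Balance: K_A = K_B + 19×ρ, so ρ = (K_A − K_B)/19 = 54142.3/19 = 2850 kg/m³.

2850 kg/m³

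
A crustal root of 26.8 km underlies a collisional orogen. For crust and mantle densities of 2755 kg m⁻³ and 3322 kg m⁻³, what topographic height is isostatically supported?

By Archimedes' principle applied to the lithosphere: ρ_c h = (ρ_m − ρ_c) r.
h = r (ρ_m − ρ_c) / ρ_c = 26.8 km × (3322 − 2755) / 2755 = 5.52 km.

5.52 km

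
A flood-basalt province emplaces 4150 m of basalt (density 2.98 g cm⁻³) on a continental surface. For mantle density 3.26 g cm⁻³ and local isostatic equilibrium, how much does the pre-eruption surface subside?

Subaerial loading: s = t ρ_load / ρ_m.
s = 4150 m × 2.98/3.26 = 3790 m.

3790 m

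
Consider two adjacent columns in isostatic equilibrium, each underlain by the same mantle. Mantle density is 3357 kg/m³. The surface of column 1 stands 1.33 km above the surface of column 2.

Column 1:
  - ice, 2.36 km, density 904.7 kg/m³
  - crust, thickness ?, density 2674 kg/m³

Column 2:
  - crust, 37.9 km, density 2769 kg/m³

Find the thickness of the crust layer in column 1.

30.7 km

Take the compensation level at the base of the deeper column (depth z_c below the surface of column 1) and equate Σ ρ_i t_i down to z_c; mantle fills any gap and the z_c terms cancel.
Column 1: 2.36×904.7 + x×2674 + (z_c − 2.36 − x)×3357
Column 2: 1.33×0 + 37.9×2769 + (z_c − 1.33 − 37.9)×3357
The z_c×3357 term appears on both sides and cancels. Collect the known terms of each column as K = Σ(ρt)_known − 3357 × (depth of known layers): K_1 = 2135.092 − 3357×2.36 = −5787.428; K_2 = 104945.1 − 3357×(1.33 + 37.9) = −26750.01.
Balance: K_1 − x×(3357 − 2674) = K_2, so x = (K_1 − K_2)/(3357 − 2674) = 20962.6/683 = 30.7 km.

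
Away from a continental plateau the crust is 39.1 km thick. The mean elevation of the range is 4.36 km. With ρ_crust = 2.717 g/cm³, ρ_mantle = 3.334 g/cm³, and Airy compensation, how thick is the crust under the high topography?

62.7 km

Root depth r = h ρ_c / (ρ_m − ρ_c) = 4.36 km × 2.717 / 0.617 = 19.2 km.
Total thickness = T + h + r = 39.1 km + 4.36 km + 19.2 km = 62.7 km.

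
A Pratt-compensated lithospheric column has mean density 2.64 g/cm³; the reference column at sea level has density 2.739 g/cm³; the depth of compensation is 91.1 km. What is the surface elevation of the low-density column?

3.42 km

ρ_ref D = ρ (D + h) → h = D (ρ_ref − ρ)/ρ.
h = 91.1 km × (2.739 − 2.64)/2.64 = 3.42 km.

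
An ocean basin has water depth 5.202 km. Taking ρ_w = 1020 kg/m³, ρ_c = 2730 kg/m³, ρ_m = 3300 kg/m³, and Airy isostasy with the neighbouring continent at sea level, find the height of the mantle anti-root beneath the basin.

By Archimedes' principle applied to the lithosphere: replacing crust with seawater at the top is compensated by replacing crust with mantle at the base: d (ρ_c − ρ_w) = a (ρ_m − ρ_c).
a = d (ρ_c − ρ_w)/(ρ_m − ρ_c) = 5.202 km × 1710/570 = 15.6 km.

15.6 km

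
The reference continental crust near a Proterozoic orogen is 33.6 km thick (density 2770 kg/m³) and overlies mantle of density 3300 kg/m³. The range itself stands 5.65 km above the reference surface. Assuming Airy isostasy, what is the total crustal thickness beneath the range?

68.8 km

Root depth r = h ρ_c / (ρ_m − ρ_c) = 5.65 km × 2770 / 530 = 29.53 km.
Total thickness = T + h + r = 33.6 km + 5.65 km + 29.53 km = 68.8 km.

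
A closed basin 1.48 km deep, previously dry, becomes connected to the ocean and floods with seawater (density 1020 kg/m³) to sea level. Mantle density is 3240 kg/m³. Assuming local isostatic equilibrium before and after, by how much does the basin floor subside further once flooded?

0.68 km

After flooding the water column is d + s deep. Its weight must equal the weight of mantle displaced by the extra subsidence s: (d + s) ρ_w = s ρ_m.
s = d ρ_w / (ρ_m − ρ_w) = 1.48 km × 1020/(3240 − 1020) = 0.68 km.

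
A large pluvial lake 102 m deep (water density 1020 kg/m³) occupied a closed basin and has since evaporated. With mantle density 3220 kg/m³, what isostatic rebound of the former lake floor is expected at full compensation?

32.3 m

u = d ρ_w/ρ_m = 102 m × 1020/3220 = 32.3 m.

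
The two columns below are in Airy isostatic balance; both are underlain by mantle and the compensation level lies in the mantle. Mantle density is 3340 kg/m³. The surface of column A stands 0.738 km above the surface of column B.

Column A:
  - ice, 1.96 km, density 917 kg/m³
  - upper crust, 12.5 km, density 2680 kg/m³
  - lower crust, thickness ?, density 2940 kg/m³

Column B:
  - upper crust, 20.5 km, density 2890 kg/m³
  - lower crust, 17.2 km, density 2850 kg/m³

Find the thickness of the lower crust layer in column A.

Take the compensation level at the base of the deeper column (depth z_c below the surface of column A) and equate Σ ρ_i t_i down to z_c; mantle fills any gap and the z_c terms cancel.
Column A: 1.96×917 + 12.5×2680 + x×2940 + (z_c − 14.46 − x)×3340
Column B: 0.738×0 + 20.5×2890 + 17.2×2850 + (z_c − 0.738 − 37.7)×3340
The z_c×3340 term appears on both sides and cancels. Collect the known terms of each column as K = Σ(ρt)_known − 3340 × (depth of known layers): K_A = 35297.32 − 3340×14.46 = −12999.08; K_B = 108265 − 3340×(0.738 + 37.7) = −20117.92.
Balance: K_A − x×(3340 − 2940) = K_B, so x = (K_A − K_B)/(3340 − 2940) = 7118.84/400 = 17.8 km.

17.8 km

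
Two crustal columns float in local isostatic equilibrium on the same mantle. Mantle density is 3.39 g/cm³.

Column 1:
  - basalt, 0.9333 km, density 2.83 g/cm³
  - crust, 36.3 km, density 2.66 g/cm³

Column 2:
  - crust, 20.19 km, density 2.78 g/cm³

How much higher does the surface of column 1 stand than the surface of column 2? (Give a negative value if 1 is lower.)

For any compensation level in the mantle, the mantle terms cancel and isostasy reduces to e = (Σt_1 − Σt_2) − (Σ(ρt)_1 − Σ(ρt)_2) / ρ_m.
Σt_1 = 37.2333 km; Σt_2 = 20.19 km; Σ(ρt)_1 = 99.199239; Σ(ρt)_2 = 56.1282 (in km·g/cm³).
e = (37.2333 − 20.19) − (99.199239 − 56.1282) / 3.39 = 4.34 km.

4.34 km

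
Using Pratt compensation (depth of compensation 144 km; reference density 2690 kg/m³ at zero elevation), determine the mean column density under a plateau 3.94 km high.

2620 kg/m³

Pratt balance: ρ_ref D = ρ (D + h).
ρ = ρ_ref D/(D + h) = 2690 × 144 km/(144 km + 3.94 km) = 2620 kg/m³.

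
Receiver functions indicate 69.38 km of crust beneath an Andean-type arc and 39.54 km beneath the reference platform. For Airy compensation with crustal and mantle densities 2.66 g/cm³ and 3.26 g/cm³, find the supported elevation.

Excess crust Δ = 69.38 km − 39.54 km = 29.84 km, split between elevation h and root r with h + r = Δ.
Airy balance ρ_c h = (ρ_m − ρ_c) r gives r = h ρ_c/(ρ_m − ρ_c), so h (1 + ρ_c/(ρ_m − ρ_c)) = Δ, i.e. h = Δ (ρ_m − ρ_c)/ρ_m.
h = 29.84 km × 0.6/3.26 = 5.49 km.

5.49 km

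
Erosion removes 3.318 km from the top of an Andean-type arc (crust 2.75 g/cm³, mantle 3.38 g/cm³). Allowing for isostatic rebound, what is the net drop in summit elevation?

0.618 km

Rebound u = e ρ_c/ρ_m = 3.318 km × 2.75/3.38 = 2.7 km.
Net surface drop = e − u = 3.318 km − 2.7 km = e (ρ_m − ρ_c)/ρ_m = 0.618 km.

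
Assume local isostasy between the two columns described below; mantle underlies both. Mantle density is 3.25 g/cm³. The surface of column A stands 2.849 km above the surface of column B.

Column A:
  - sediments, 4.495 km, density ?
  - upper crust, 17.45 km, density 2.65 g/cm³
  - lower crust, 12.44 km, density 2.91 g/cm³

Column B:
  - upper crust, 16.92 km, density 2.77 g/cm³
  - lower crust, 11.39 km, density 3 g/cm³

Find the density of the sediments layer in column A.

2.02 g/cm³

Take the compensation level at the base of the deeper column (depth z_c below the surface of column A) and equate Σ ρ_i t_i down to z_c; mantle fills any gap and the z_c terms cancel.
Column A: 4.495×ρ + 17.45×2.65 + 12.44×2.91 + (z_c − 34.385)×3.25
Column B: 2.849×0 + 16.92×2.77 + 11.39×3 + (z_c − 2.849 − 28.31)×3.25
The z_c×3.25 term appears on both sides and cancels. Collect the known terms of each column as K = Σ(ρt)_known − 3.25 × (depth of known layers): K_A = 82.4429 − 3.25×34.385 = −29.30835; K_B = 81.0384 − 3.25×(2.849 + 28.31) = −20.22835.
Balance: K_A + 4.495×ρ = K_B, so ρ = (K_B − K_A)/4.495 = 9.08/4.495 = 2.02 g/cm³.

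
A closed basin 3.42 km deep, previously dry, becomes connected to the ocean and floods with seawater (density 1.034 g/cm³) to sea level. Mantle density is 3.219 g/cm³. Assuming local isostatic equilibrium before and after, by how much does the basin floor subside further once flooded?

1.62 km

After flooding the water column is d + s deep. Its weight must equal the weight of mantle displaced by the extra subsidence s: (d + s) ρ_w = s ρ_m.
s = d ρ_w / (ρ_m − ρ_w) = 3.42 km × 1.034/(3.219 − 1.034) = 1.62 km.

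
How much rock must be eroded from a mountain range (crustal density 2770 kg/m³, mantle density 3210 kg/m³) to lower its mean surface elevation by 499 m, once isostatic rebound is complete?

3640 m

Net drop Δ = e − u = e − e ρ_c/ρ_m = e (ρ_m − ρ_c)/ρ_m.
e = Δ ρ_m/(ρ_m − ρ_c) = 499 m × 3210/440 = 3640 m.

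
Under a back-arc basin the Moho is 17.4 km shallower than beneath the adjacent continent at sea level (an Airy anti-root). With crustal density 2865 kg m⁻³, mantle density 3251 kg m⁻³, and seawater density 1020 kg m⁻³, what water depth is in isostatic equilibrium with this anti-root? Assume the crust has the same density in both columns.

3.64 km

Replacing a thickness d of crust by seawater at the top must be balanced by replacing crust with mantle at the base: d (ρ_c − ρ_w) = a (ρ_m − ρ_c).
d = a (ρ_m − ρ_c)/(ρ_c − ρ_w) = 17.4 km × 386/1845 = 3.64 km.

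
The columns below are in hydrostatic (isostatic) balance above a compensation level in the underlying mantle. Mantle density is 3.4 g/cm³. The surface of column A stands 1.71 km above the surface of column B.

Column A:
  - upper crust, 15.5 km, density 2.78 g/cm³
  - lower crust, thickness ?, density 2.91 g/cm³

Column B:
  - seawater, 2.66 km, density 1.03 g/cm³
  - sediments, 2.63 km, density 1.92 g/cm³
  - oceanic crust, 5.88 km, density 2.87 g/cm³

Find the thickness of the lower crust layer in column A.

Take the compensation level at the base of the deeper column (depth z_c below the surface of column A) and equate Σ ρ_i t_i down to z_c; mantle fills any gap and the z_c terms cancel.
Column A: 15.5×2.78 + x×2.91 + (z_c − 15.5 − x)×3.4
Column B: 1.71×0 + 2.66×1.03 + 2.63×1.92 + 5.88×2.87 + (z_c − 1.71 − 11.17)×3.4
The z_c×3.4 term appears on both sides and cancels. Collect the known terms of each column as K = Σ(ρt)_known − 3.4 × (depth of known layers): K_A = 43.09 − 3.4×15.5 = −9.61; K_B = 24.665 − 3.4×(1.71 + 11.17) = −19.127.
Balance: K_A − x×(3.4 − 2.91) = K_B, so x = (K_A − K_B)/(3.4 − 2.91) = 9.517/0.49 = 19.4 km.

19.4 km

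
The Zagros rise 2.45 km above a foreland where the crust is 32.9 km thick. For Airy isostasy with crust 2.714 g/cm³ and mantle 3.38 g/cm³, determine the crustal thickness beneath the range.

Root depth r = h ρ_c / (ρ_m − ρ_c) = 2.45 km × 2.714 / 0.666 = 9.984 km.
Total thickness = T + h + r = 32.9 km + 2.45 km + 9.984 km = 45.3 km.

45.3 km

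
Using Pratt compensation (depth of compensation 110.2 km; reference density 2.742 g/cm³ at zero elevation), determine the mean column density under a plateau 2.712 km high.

2.68 g/cm³

Pratt balance: ρ_ref D = ρ (D + h).
ρ = ρ_ref D/(D + h) = 2.742 × 110.2 km/(110.2 km + 2.712 km) = 2.68 g/cm³.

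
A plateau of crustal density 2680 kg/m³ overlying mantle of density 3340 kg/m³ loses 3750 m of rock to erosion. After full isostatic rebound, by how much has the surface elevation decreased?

Rebound u = e ρ_c/ρ_m = 3750 m × 2680/3340 = 3009 m.
Net surface drop = e − u = 3750 m − 3009 m = e (ρ_m − ρ_c)/ρ_m = 741 m.

741 m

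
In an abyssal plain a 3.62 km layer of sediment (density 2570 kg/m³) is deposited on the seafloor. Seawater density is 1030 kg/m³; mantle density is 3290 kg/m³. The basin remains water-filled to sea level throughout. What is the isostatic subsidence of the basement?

2.47 km

Submarine loading: the sediment displaces seawater, and the subsidence is in turn flooded, so s (ρ_m − ρ_w) = t (ρ_sed − ρ_w).
s = 3.62 km × (2570 − 1030) / (3290 − 1030) = 2.47 km.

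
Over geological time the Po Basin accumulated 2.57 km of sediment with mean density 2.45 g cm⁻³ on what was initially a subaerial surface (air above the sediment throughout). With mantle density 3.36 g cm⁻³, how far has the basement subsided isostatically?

1.87 km

Subaerial load: s = t ρ_sed / ρ_m = 2.57 km × 2.45/3.36 = 1.87 km.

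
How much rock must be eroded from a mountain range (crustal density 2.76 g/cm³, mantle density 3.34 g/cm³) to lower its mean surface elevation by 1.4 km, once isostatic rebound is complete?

Net drop Δ = e − u = e − e ρ_c/ρ_m = e (ρ_m − ρ_c)/ρ_m.
e = Δ ρ_m/(ρ_m − ρ_c) = 1.4 km × 3.34/0.58 = 8.06 km.

8.06 km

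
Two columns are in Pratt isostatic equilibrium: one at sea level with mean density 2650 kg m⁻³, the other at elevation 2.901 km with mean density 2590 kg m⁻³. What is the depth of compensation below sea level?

ρ_ref D = ρ (D + h) → D (ρ_ref − ρ) = ρ h.
D = ρ h/(ρ_ref − ρ) = 2590 × 2.901 km/(2650 − 2590) = 125 km.

125 km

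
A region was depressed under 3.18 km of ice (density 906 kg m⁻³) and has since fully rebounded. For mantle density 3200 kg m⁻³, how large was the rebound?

Removing the load lets mantle flow back in; uplift u satisfies ρ_ice t = ρ_m u.
u = t ρ_ice/ρ_m = 3.18 km × 906/3200 = 0.9 km.

0.9 km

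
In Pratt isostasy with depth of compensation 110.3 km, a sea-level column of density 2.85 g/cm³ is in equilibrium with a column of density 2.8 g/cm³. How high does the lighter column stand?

ρ_ref D = ρ (D + h) → h = D (ρ_ref − ρ)/ρ.
h = 110.3 km × (2.85 − 2.8)/2.8 = 1.97 km.

1.97 km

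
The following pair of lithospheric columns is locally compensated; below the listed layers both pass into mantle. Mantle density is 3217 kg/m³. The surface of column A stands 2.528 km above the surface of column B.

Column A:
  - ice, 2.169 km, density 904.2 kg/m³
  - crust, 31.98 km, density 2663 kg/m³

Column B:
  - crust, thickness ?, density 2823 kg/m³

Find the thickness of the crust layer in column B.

Take the compensation level at the base of the deeper column (depth z_c below the surface of column A) and equate Σ ρ_i t_i down to z_c; mantle fills any gap and the z_c terms cancel.
Column A: 2.169×904.2 + 31.98×2663 + (z_c − 34.149)×3217
Column B: 2.528×0 + x×2823 + (z_c − 2.528 − 0 − x)×3217
The z_c×3217 term appears on both sides and cancels. Collect the known terms of each column as K = Σ(ρt)_known − 3217 × (depth of known layers): K_A = 87123.9498 − 3217×34.149 = −22733.3832; K_B = 0 − 3217×(2.528 + 0) = −8132.576.
Balance: K_A = K_B − x×(3217 − 2823), so x = (K_B − K_A)/(3217 − 2823) = 14600.8/394 = 37.1 km.

37.1 km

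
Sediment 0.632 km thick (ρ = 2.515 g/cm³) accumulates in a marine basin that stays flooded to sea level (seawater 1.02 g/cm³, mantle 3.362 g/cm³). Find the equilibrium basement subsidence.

0.403 km

Submarine loading: the sediment displaces seawater, and the subsidence is in turn flooded, so s (ρ_m − ρ_w) = t (ρ_sed − ρ_w).
s = 0.632 km × (2.515 − 1.02) / (3.362 − 1.02) = 0.403 km.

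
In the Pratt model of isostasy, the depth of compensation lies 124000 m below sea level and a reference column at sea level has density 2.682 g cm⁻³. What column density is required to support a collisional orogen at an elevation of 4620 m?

2.59 g cm⁻³

Pratt balance: ρ_ref D = ρ (D + h).
ρ = ρ_ref D/(D + h) = 2.682 × 124000 m/(124000 m + 4620 m) = 2.59 g cm⁻³.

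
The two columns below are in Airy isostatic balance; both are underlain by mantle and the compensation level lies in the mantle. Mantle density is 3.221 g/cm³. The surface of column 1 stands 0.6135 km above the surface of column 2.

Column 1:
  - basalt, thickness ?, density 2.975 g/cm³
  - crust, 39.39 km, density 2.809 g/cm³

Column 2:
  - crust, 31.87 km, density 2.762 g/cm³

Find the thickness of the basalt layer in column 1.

Take the compensation level at the base of the deeper column (depth z_c below the surface of column 1) and equate Σ ρ_i t_i down to z_c; mantle fills any gap and the z_c terms cancel.
Column 1: x×2.975 + 39.39×2.809 + (z_c − 39.39 − x)×3.221
Column 2: 0.6135×0 + 31.87×2.762 + (z_c − 0.6135 − 31.87)×3.221
The z_c×3.221 term appears on both sides and cancels. Collect the known terms of each column as K = Σ(ρt)_known − 3.221 × (depth of known layers): K_1 = 110.64651 − 3.221×39.39 = −16.22868; K_2 = 88.02494 − 3.221×(0.6135 + 31.87) = −16.6044135.
Balance: K_1 − x×(3.221 − 2.975) = K_2, so x = (K_1 − K_2)/(3.221 − 2.975) = 0.375733/0.246 = 1.53 km.

1.53 km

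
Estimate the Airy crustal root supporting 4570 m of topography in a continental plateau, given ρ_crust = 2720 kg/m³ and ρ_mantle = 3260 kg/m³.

23000 m

Isostatic balance requires: the weight of the topography is balanced by the buoyancy of the root, ρ_c h = (ρ_m − ρ_c) r.
r = h · ρ_c / (ρ_m − ρ_c) = 4570 m × 2720 / (3260 − 2720) = 23000 m.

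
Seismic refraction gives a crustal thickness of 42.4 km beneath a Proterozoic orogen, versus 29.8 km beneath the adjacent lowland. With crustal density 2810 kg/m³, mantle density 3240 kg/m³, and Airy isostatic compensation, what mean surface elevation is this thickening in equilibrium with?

1.67 km

Excess crust Δ = 42.4 km − 29.8 km = 12.6 km, split between elevation h and root r with h + r = Δ.
Airy balance ρ_c h = (ρ_m − ρ_c) r gives r = h ρ_c/(ρ_m − ρ_c), so h (1 + ρ_c/(ρ_m − ρ_c)) = Δ, i.e. h = Δ (ρ_m − ρ_c)/ρ_m.
h = 12.6 km × 430/3240 = 1.67 km.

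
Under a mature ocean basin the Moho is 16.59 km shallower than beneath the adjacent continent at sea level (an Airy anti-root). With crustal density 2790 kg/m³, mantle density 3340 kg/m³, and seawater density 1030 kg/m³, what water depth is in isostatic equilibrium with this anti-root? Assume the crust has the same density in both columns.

5.18 km

Replacing a thickness d of crust by seawater at the top must be balanced by replacing crust with mantle at the base: d (ρ_c − ρ_w) = a (ρ_m − ρ_c).
d = a (ρ_m − ρ_c)/(ρ_c − ρ_w) = 16.59 km × 550/1760 = 5.18 km.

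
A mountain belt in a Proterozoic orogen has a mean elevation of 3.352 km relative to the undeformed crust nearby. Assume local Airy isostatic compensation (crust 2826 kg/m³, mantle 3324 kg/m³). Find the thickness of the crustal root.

19 km

Isostatic balance requires: the weight of the topography is balanced by the buoyancy of the root, ρ_c h = (ρ_m − ρ_c) r.
r = h · ρ_c / (ρ_m − ρ_c) = 3.352 km × 2826 / (3324 − 2826) = 19 km.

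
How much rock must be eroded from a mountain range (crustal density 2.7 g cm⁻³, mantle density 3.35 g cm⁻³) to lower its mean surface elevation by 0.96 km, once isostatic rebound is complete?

4.95 km

Net drop Δ = e − u = e − e ρ_c/ρ_m = e (ρ_m − ρ_c)/ρ_m.
e = Δ ρ_m/(ρ_m − ρ_c) = 0.96 km × 3.35/0.65 = 4.95 km.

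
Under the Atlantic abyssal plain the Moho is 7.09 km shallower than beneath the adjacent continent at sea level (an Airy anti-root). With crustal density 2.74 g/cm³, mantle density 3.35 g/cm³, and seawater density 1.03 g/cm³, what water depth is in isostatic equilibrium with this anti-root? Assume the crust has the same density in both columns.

Replacing a thickness d of crust by seawater at the top must be balanced by replacing crust with mantle at the base: d (ρ_c − ρ_w) = a (ρ_m − ρ_c).
d = a (ρ_m − ρ_c)/(ρ_c − ρ_w) = 7.09 km × 0.61/1.71 = 2.53 km.

2.53 km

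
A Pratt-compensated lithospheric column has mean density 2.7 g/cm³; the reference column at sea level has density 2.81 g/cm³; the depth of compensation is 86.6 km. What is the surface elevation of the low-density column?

ρ_ref D = ρ (D + h) → h = D (ρ_ref − ρ)/ρ.
h = 86.6 km × (2.81 − 2.7)/2.7 = 3.53 km.

3.53 km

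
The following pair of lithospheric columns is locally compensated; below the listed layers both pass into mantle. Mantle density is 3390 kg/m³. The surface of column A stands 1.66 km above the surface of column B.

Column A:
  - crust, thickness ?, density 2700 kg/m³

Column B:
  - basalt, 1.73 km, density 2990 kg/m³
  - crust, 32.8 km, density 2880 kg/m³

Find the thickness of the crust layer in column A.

33.4 km

Take the compensation level at the base of the deeper column (depth z_c below the surface of column A) and equate Σ ρ_i t_i down to z_c; mantle fills any gap and the z_c terms cancel.
Column A: x×2700 + (z_c − 0 − x)×3390
Column B: 1.66×0 + 1.73×2990 + 32.8×2880 + (z_c − 1.66 − 34.53)×3390
The z_c×3390 term appears on both sides and cancels. Collect the known terms of each column as K = Σ(ρt)_known − 3390 × (depth of known layers): K_A = 0 − 3390×0 = 0; K_B = 99636.7 − 3390×(1.66 + 34.53) = −23047.4.
Balance: K_A − x×(3390 − 2700) = K_B, so x = (K_A − K_B)/(3390 − 2700) = 23047.4/690 = 33.4 km.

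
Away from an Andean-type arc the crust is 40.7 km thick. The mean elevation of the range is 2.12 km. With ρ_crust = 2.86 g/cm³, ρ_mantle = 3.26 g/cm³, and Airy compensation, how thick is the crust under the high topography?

58 km

Root depth r = h ρ_c / (ρ_m − ρ_c) = 2.12 km × 2.86 / 0.4 = 15.16 km.
Total thickness = T + h + r = 40.7 km + 2.12 km + 15.16 km = 58 km.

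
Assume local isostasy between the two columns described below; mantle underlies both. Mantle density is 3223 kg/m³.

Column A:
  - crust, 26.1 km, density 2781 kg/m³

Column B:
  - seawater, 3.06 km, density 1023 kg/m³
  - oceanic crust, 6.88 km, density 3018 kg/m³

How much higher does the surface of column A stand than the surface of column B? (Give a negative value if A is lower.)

For any compensation level in the mantle, the mantle terms cancel and isostasy reduces to e = (Σt_A − Σt_B) − (Σ(ρt)_A − Σ(ρt)_B) / ρ_m.
Σt_A = 26.1 km; Σt_B = 9.94 km; Σ(ρt)_A = 72584.1; Σ(ρt)_B = 23894.22 (in km·kg/m³).
e = (26.1 − 9.94) − (72584.1 − 23894.22) / 3223 = 1.05 km.

1.05 km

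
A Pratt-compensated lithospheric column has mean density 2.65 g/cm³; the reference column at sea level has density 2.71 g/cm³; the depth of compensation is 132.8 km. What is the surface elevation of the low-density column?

ρ_ref D = ρ (D + h) → h = D (ρ_ref − ρ)/ρ.
h = 132.8 km × (2.71 − 2.65)/2.65 = 3.01 km.

3.01 km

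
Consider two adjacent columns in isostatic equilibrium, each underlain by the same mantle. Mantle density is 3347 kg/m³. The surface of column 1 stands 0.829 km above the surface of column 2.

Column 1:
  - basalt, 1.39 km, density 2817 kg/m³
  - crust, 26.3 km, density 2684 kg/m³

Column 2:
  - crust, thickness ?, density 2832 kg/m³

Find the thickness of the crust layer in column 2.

Take the compensation level at the base of the deeper column (depth z_c below the surface of column 1) and equate Σ ρ_i t_i down to z_c; mantle fills any gap and the z_c terms cancel.
Column 1: 1.39×2817 + 26.3×2684 + (z_c − 27.69)×3347
Column 2: 0.829×0 + x×2832 + (z_c − 0.829 − 0 − x)×3347
The z_c×3347 term appears on both sides and cancels. Collect the known terms of each column as K = Σ(ρt)_known − 3347 × (depth of known layers): K_1 = 74504.83 − 3347×27.69 = −18173.6; K_2 = 0 − 3347×(0.829 + 0) = −2774.663.
Balance: K_1 = K_2 − x×(3347 − 2832), so x = (K_2 − K_1)/(3347 − 2832) = 15398.9/515 = 29.9 km.

29.9 km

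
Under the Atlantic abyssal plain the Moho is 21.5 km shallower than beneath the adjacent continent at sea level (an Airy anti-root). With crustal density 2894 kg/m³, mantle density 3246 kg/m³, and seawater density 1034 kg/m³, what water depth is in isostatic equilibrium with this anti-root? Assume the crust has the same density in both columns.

Replacing a thickness d of crust by seawater at the top must be balanced by replacing crust with mantle at the base: d (ρ_c − ρ_w) = a (ρ_m − ρ_c).
d = a (ρ_m − ρ_c)/(ρ_c − ρ_w) = 21.5 km × 352/1860 = 4.07 km.

4.07 km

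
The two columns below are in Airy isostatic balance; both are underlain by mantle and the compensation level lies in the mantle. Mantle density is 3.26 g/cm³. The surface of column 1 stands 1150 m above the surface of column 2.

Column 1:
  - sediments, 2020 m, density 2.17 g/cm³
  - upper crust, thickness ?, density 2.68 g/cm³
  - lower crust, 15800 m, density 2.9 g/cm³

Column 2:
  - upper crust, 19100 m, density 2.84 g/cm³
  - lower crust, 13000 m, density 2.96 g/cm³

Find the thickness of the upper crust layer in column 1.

Take the compensation level at the base of the deeper column (depth z_c below the surface of column 1) and equate Σ ρ_i t_i down to z_c; mantle fills any gap and the z_c terms cancel.
Column 1: 2020×2.17 + x×2.68 + 15800×2.9 + (z_c − 17820 − x)×3.26
Column 2: 1150×0 + 19100×2.84 + 13000×2.96 + (z_c − 1150 − 32100)×3.26
The z_c×3.26 term appears on both sides and cancels. Collect the known terms of each column as K = Σ(ρt)_known − 3.26 × (depth of known layers): K_1 = 50203.4 − 3.26×17820 = −7889.8; K_2 = 92724 − 3.26×(1150 + 32100) = −15671.
Balance: K_1 − x×(3.26 − 2.68) = K_2, so x = (K_1 − K_2)/(3.26 − 2.68) = 7781.2/0.58 = 13400 m.

13400 m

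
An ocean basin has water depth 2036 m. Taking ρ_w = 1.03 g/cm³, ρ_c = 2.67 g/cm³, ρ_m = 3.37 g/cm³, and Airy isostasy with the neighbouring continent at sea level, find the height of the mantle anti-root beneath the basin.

Isostatic balance requires: replacing crust with seawater at the top is compensated by replacing crust with mantle at the base: d (ρ_c − ρ_w) = a (ρ_m − ρ_c).
a = d (ρ_c − ρ_w)/(ρ_m − ρ_c) = 2036 m × 1.64/0.7 = 4770 m.

4770 m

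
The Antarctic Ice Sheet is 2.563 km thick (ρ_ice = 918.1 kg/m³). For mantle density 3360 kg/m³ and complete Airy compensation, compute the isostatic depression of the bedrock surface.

0.7 km

In Airy isostatic equilibrium: the ice load ρ_ice t is balanced by mantle displaced below, ρ_m s.
s = t ρ_ice / ρ_m = 2.563 km × 918.1/3360 = 0.7 km.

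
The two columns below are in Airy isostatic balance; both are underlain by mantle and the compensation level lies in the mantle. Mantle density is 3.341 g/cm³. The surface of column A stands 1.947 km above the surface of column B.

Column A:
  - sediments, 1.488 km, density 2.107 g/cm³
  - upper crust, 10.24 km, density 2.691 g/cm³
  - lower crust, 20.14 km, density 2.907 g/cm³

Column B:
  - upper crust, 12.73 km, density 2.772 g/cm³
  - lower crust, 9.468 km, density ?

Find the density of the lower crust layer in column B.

Take the compensation level at the base of the deeper column (depth z_c below the surface of column A) and equate Σ ρ_i t_i down to z_c; mantle fills any gap and the z_c terms cancel.
Column A: 1.488×2.107 + 10.24×2.691 + 20.14×2.907 + (z_c − 31.868)×3.341
Column B: 1.947×0 + 12.73×2.772 + 9.468×ρ + (z_c − 1.947 − 22.198)×3.341
The z_c×3.341 term appears on both sides and cancels. Collect the known terms of each column as K = Σ(ρt)_known − 3.341 × (depth of known layers): K_A = 89.238036 − 3.341×31.868 = −17.232952; K_B = 35.28756 − 3.341×(1.947 + 22.198) = −45.380885.
Balance: K_A = K_B + 9.468×ρ, so ρ = (K_A − K_B)/9.468 = 28.1479/9.468 = 2.97 g/cm³.

2.97 g/cm³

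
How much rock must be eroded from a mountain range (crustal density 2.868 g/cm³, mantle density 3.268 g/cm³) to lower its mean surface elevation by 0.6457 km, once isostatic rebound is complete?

5.28 km

Net drop Δ = e − u = e − e ρ_c/ρ_m = e (ρ_m − ρ_c)/ρ_m.
e = Δ ρ_m/(ρ_m − ρ_c) = 0.6457 km × 3.268/0.4 = 5.28 km.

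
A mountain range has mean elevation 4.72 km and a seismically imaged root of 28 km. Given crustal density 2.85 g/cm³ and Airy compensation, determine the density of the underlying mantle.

Airy balance: ρ_c h = (ρ_m − ρ_c) r → ρ_m = ρ_c (1 + h/r).
ρ_m = 2.85 × (1 + 4.72 km/28 km) = 3.33 g/cm³.

3.33 g/cm³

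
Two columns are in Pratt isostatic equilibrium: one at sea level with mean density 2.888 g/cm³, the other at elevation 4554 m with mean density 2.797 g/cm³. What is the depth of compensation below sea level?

ρ_ref D = ρ (D + h) → D (ρ_ref − ρ) = ρ h.
D = ρ h/(ρ_ref − ρ) = 2.797 × 4554 m/(2.888 − 2.797) = 140000 m.

140000 m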